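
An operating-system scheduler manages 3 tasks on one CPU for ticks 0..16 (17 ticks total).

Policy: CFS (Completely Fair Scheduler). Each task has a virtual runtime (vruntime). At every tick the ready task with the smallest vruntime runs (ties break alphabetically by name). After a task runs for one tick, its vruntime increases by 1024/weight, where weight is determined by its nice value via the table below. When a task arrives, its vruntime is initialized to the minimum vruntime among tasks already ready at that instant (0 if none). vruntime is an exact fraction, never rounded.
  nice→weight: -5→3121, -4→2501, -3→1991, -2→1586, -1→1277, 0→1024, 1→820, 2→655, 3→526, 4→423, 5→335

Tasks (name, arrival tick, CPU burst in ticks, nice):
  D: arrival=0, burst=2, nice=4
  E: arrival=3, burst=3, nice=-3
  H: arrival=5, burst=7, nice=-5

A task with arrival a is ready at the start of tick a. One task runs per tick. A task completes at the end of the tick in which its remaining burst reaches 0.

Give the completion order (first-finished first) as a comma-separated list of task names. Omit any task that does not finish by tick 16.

t=0: vr[D=0] → run D
t=1: vr[D=1024/423] → run D
t=2: (idle)
t=3: vr[E=0] → run E
t=4: vr[E=1024/1991] → run E
t=5: vr[E=2048/1991 H=2048/1991] → run E
t=6: vr[H=2048/1991] → run H
t=7: vr[H=8430592/6213911] → run H
t=8: vr[H=10469376/6213911] → run H
t=9: vr[H=12508160/6213911] → run H
t=10: vr[H=14546944/6213911] → run H
t=11: vr[H=16585728/6213911] → run H
t=12: vr[H=18624512/6213911] → run H
t=13: (idle)
t=14: (idle)
t=15: (idle)
t=16: (idle)

completion order = D, E, H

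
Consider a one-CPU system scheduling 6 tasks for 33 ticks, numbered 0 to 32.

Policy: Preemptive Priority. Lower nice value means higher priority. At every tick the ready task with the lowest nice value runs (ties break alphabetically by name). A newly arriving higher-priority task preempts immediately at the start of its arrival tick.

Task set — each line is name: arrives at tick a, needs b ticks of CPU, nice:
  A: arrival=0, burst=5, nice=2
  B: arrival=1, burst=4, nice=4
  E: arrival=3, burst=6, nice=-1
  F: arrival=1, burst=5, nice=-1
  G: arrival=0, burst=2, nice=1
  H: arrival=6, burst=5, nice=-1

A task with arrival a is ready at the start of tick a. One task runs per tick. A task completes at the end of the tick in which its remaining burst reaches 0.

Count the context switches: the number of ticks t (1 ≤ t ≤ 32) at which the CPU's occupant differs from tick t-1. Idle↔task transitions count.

t=0: ready={A,G} → run G
t=1: ready={A,B,F,G} → run F
t=2: ready={A,B,F,G} → run F
t=3: ready={A,B,E,F,G} → run E
t=4: ready={A,B,E,F,G} → run E
t=5: ready={A,B,E,F,G} → run E
t=6: ready={A,B,E,F,G,H} → run E
t=7: ready={A,B,E,F,G,H} → run E
t=8: ready={A,B,E,F,G,H} → run E
t=9: ready={A,B,F,G,H} → run F
t=10: ready={A,B,F,G,H} → run F
t=11: ready={A,B,F,G,H} → run F
t=12: ready={A,B,G,H} → run H
t=13: ready={A,B,G,H} → run H
t=14: ready={A,B,G,H} → run H
t=15: ready={A,B,G,H} → run H
t=16: ready={A,B,G,H} → run H
t=17: ready={A,B,G} → run G
t=18: ready={A,B} → run A
t=19: ready={A,B} → run A
t=20: ready={A,B} → run A
t=21: ready={A,B} → run A
t=22: ready={A,B} → run A
t=23: ready={B} → run B
t=24: ready={B} → run B
t=25: ready={B} → run B
t=26: ready={B} → run B
t=27: (idle)
t=28: (idle)
t=29: (idle)
t=30: (idle)
t=31: (idle)
t=32: (idle)

context switches = 8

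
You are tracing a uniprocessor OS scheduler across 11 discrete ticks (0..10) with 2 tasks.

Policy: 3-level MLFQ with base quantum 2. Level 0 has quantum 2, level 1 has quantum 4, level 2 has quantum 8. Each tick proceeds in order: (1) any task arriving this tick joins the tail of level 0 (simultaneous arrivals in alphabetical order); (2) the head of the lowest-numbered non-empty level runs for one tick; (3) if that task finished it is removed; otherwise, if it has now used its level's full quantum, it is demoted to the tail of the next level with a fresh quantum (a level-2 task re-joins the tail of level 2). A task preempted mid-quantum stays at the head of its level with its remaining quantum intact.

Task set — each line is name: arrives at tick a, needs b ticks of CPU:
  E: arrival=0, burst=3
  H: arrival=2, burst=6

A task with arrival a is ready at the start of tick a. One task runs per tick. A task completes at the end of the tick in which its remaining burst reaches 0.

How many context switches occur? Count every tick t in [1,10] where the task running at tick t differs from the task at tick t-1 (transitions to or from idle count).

context switches = 4

t=0: L0/L1/L2 = E/-/- → run E
t=1: L0/L1/L2 = E/-/- → run E
t=2: L0/L1/L2 = H/E/- → run H
t=3: L0/L1/L2 = H/E/- → run H
t=4: L0/L1/L2 = -/EH/- → run E
t=5: L0/L1/L2 = -/H/- → run H
t=6: L0/L1/L2 = -/H/- → run H
t=7: L0/L1/L2 = -/H/- → run H
t=8: L0/L1/L2 = -/H/- → run H
t=9: (idle)
t=10: (idle)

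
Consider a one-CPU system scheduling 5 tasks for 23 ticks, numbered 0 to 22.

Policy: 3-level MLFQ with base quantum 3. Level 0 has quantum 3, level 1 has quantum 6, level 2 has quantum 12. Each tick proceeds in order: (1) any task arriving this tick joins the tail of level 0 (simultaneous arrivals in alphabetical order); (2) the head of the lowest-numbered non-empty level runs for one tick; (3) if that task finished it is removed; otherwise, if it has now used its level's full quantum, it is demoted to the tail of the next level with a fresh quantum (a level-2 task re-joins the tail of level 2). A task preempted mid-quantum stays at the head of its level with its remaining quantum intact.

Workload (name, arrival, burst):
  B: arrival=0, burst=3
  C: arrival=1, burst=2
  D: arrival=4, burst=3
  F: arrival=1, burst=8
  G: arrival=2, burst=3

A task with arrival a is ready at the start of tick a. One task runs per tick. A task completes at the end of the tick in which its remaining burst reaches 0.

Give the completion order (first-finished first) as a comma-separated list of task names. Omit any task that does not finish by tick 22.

t=0: L0/L1/L2 = B/-/- → run B
t=1: L0/L1/L2 = BCF/-/- → run B
t=2: L0/L1/L2 = BCFG/-/- → run B
t=3: L0/L1/L2 = CFG/-/- → run C
t=4: L0/L1/L2 = CFGD/-/- → run C
t=5: L0/L1/L2 = FGD/-/- → run F
t=6: L0/L1/L2 = FGD/-/- → run F
t=7: L0/L1/L2 = FGD/-/- → run F
t=8: L0/L1/L2 = GD/F/- → run G
t=9: L0/L1/L2 = GD/F/- → run G
t=10: L0/L1/L2 = GD/F/- → run G
t=11: L0/L1/L2 = D/F/- → run D
t=12: L0/L1/L2 = D/F/- → run D
t=13: L0/L1/L2 = D/F/- → run D
t=14: L0/L1/L2 = -/F/- → run F
t=15: L0/L1/L2 = -/F/- → run F
t=16: L0/L1/L2 = -/F/- → run F
t=17: L0/L1/L2 = -/F/- → run F
t=18: L0/L1/L2 = -/F/- → run F
t=19: (idle)
t=20: (idle)
t=21: (idle)
t=22: (idle)

completion order = B, C, G, D, F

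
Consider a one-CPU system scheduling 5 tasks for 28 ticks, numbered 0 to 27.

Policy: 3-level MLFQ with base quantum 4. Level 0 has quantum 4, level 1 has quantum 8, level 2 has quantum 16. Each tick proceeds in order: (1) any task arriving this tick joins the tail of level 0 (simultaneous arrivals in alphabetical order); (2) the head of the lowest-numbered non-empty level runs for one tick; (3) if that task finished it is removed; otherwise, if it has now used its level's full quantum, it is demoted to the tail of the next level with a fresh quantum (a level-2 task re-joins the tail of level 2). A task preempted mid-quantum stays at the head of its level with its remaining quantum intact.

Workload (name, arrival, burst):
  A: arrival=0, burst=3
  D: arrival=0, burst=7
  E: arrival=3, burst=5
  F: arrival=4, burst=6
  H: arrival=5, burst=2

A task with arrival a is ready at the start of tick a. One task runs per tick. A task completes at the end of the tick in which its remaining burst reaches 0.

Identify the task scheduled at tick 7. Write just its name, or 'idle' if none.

running at tick 7 = E

t=0: L0/L1/L2 = AD/-/- → run A
t=1: L0/L1/L2 = AD/-/- → run A
t=2: L0/L1/L2 = AD/-/- → run A
t=3: L0/L1/L2 = DE/-/- → run D
t=4: L0/L1/L2 = DEF/-/- → run D
t=5: L0/L1/L2 = DEFH/-/- → run D
t=6: L0/L1/L2 = DEFH/-/- → run D
t=7: L0/L1/L2 = EFH/D/- → run E
t=8: L0/L1/L2 = EFH/D/- → run E
t=9: L0/L1/L2 = EFH/D/- → run E
t=10: L0/L1/L2 = EFH/D/- → run E
t=11: L0/L1/L2 = FH/DE/- → run F
t=12: L0/L1/L2 = FH/DE/- → run F
t=13: L0/L1/L2 = FH/DE/- → run F
t=14: L0/L1/L2 = FH/DE/- → run F
t=15: L0/L1/L2 = H/DEF/- → run H
t=16: L0/L1/L2 = H/DEF/- → run H
t=17: L0/L1/L2 = -/DEF/- → run D
t=18: L0/L1/L2 = -/DEF/- → run D
t=19: L0/L1/L2 = -/DEF/- → run D
t=20: L0/L1/L2 = -/EF/- → run E
t=21: L0/L1/L2 = -/F/- → run F
t=22: L0/L1/L2 = -/F/- → run F
t=23: (idle)
t=24: (idle)
t=25: (idle)
t=26: (idle)
t=27: (idle)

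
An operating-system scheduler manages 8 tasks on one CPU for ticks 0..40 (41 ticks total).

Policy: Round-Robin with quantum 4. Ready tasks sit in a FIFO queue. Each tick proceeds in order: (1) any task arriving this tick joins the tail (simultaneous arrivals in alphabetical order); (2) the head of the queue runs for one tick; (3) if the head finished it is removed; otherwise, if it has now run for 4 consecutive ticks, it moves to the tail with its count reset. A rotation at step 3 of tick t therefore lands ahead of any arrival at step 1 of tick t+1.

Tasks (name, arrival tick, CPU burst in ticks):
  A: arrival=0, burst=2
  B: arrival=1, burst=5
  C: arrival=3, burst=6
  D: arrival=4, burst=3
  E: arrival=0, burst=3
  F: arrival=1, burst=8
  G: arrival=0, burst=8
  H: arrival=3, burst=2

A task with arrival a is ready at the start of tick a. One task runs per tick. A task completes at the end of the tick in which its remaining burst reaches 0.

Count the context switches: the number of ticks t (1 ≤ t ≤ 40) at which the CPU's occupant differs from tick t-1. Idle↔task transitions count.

t=0: queue=[A,E,G] q_used=0 → run A
t=1: queue=[A,E,G,B,F] q_used=1 → run A
t=2: queue=[E,G,B,F] q_used=0 → run E
t=3: queue=[E,G,B,F,C,H] q_used=1 → run E
t=4: queue=[E,G,B,F,C,H,D] q_used=2 → run E
t=5: queue=[G,B,F,C,H,D] q_used=0 → run G
t=6: queue=[G,B,F,C,H,D] q_used=1 → run G
t=7: queue=[G,B,F,C,H,D] q_used=2 → run G
t=8: queue=[G,B,F,C,H,D] q_used=3 → run G
t=9: queue=[B,F,C,H,D,G] q_used=0 → run B
t=10: queue=[B,F,C,H,D,G] q_used=1 → run B
t=11: queue=[B,F,C,H,D,G] q_used=2 → run B
t=12: queue=[B,F,C,H,D,G] q_used=3 → run B
t=13: queue=[F,C,H,D,G,B] q_used=0 → run F
t=14: queue=[F,C,H,D,G,B] q_used=1 → run F
t=15: queue=[F,C,H,D,G,B] q_used=2 → run F
t=16: queue=[F,C,H,D,G,B] q_used=3 → run F
t=17: queue=[C,H,D,G,B,F] q_used=0 → run C
t=18: queue=[C,H,D,G,B,F] q_used=1 → run C
t=19: queue=[C,H,D,G,B,F] q_used=2 → run C
t=20: queue=[C,H,D,G,B,F] q_used=3 → run C
t=21: queue=[H,D,G,B,F,C] q_used=0 → run H
t=22: queue=[H,D,G,B,F,C] q_used=1 → run H
t=23: queue=[D,G,B,F,C] q_used=0 → run D
t=24: queue=[D,G,B,F,C] q_used=1 → run D
t=25: queue=[D,G,B,F,C] q_used=2 → run D
t=26: queue=[G,B,F,C] q_used=0 → run G
t=27: queue=[G,B,F,C] q_used=1 → run G
t=28: queue=[G,B,F,C] q_used=2 → run G
t=29: queue=[G,B,F,C] q_used=3 → run G
t=30: queue=[B,F,C] q_used=0 → run B
t=31: queue=[F,C] q_used=0 → run F
t=32: queue=[F,C] q_used=1 → run F
t=33: queue=[F,C] q_used=2 → run F
t=34: queue=[F,C] q_used=3 → run F
t=35: queue=[C] q_used=0 → run C
t=36: queue=[C] q_used=1 → run C
t=37: (idle)
t=38: (idle)
t=39: (idle)
t=40: (idle)

context switches = 12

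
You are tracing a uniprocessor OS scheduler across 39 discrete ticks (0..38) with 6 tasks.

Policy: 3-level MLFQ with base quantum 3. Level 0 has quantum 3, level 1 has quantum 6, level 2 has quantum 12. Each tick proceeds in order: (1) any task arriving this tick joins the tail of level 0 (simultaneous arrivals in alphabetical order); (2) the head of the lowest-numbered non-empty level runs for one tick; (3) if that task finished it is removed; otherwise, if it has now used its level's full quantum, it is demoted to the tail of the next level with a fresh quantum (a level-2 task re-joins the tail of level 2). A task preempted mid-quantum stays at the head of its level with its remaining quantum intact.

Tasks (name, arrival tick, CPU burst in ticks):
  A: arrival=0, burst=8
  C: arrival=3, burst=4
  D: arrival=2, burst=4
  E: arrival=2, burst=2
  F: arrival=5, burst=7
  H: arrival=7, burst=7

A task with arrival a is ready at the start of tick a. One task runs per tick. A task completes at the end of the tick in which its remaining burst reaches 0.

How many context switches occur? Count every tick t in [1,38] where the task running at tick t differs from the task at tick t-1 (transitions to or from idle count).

context switches = 11

t=0: L0/L1/L2 = A/-/- → run A
t=1: L0/L1/L2 = A/-/- → run A
t=2: L0/L1/L2 = ADE/-/- → run A
t=3: L0/L1/L2 = DEC/A/- → run D
t=4: L0/L1/L2 = DEC/A/- → run D
t=5: L0/L1/L2 = DECF/A/- → run D
t=6: L0/L1/L2 = ECF/AD/- → run E
t=7: L0/L1/L2 = ECFH/AD/- → run E
t=8: L0/L1/L2 = CFH/AD/- → run C
t=9: L0/L1/L2 = CFH/AD/- → run C
t=10: L0/L1/L2 = CFH/AD/- → run C
t=11: L0/L1/L2 = FH/ADC/- → run F
t=12: L0/L1/L2 = FH/ADC/- → run F
t=13: L0/L1/L2 = FH/ADC/- → run F
t=14: L0/L1/L2 = H/ADCF/- → run H
t=15: L0/L1/L2 = H/ADCF/- → run H
t=16: L0/L1/L2 = H/ADCF/- → run H
t=17: L0/L1/L2 = -/ADCFH/- → run A
t=18: L0/L1/L2 = -/ADCFH/- → run A
t=19: L0/L1/L2 = -/ADCFH/- → run A
t=20: L0/L1/L2 = -/ADCFH/- → run A
t=21: L0/L1/L2 = -/ADCFH/- → run A
t=22: L0/L1/L2 = -/DCFH/- → run D
t=23: L0/L1/L2 = -/CFH/- → run C
t=24: L0/L1/L2 = -/FH/- → run F
t=25: L0/L1/L2 = -/FH/- → run F
t=26: L0/L1/L2 = -/FH/- → run F
t=27: L0/L1/L2 = -/FH/- → run F
t=28: L0/L1/L2 = -/H/- → run H
t=29: L0/L1/L2 = -/H/- → run H
t=30: L0/L1/L2 = -/H/- → run H
t=31: L0/L1/L2 = -/H/- → run H
t=32: (idle)
t=33: (idle)
t=34: (idle)
t=35: (idle)
t=36: (idle)
t=37: (idle)
t=38: (idle)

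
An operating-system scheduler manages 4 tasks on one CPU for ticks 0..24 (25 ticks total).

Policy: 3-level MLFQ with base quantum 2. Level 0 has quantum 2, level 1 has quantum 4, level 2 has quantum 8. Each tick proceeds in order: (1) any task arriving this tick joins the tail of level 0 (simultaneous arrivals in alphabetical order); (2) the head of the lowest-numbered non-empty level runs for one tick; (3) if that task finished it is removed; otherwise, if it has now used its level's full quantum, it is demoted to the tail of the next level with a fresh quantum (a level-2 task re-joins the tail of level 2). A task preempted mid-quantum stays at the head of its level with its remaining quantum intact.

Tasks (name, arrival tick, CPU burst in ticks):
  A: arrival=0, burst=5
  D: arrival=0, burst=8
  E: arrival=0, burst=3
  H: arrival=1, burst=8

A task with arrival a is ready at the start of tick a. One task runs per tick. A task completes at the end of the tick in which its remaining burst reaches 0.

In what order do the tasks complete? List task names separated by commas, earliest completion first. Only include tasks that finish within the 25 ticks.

t=0: L0/L1/L2 = ADE/-/- → run A
t=1: L0/L1/L2 = ADEH/-/- → run A
t=2: L0/L1/L2 = DEH/A/- → run D
t=3: L0/L1/L2 = DEH/A/- → run D
t=4: L0/L1/L2 = EH/AD/- → run E
t=5: L0/L1/L2 = EH/AD/- → run E
t=6: L0/L1/L2 = H/ADE/- → run H
t=7: L0/L1/L2 = H/ADE/- → run H
t=8: L0/L1/L2 = -/ADEH/- → run A
t=9: L0/L1/L2 = -/ADEH/- → run A
t=10: L0/L1/L2 = -/ADEH/- → run A
t=11: L0/L1/L2 = -/DEH/- → run D
t=12: L0/L1/L2 = -/DEH/- → run D
t=13: L0/L1/L2 = -/DEH/- → run D
t=14: L0/L1/L2 = -/DEH/- → run D
t=15: L0/L1/L2 = -/EH/D → run E
t=16: L0/L1/L2 = -/H/D → run H
t=17: L0/L1/L2 = -/H/D → run H
t=18: L0/L1/L2 = -/H/D → run H
t=19: L0/L1/L2 = -/H/D → run H
t=20: L0/L1/L2 = -/-/DH → run D
t=21: L0/L1/L2 = -/-/DH → run D
t=22: L0/L1/L2 = -/-/H → run H
t=23: L0/L1/L2 = -/-/H → run H
t=24: (idle)

completion order = A, E, D, H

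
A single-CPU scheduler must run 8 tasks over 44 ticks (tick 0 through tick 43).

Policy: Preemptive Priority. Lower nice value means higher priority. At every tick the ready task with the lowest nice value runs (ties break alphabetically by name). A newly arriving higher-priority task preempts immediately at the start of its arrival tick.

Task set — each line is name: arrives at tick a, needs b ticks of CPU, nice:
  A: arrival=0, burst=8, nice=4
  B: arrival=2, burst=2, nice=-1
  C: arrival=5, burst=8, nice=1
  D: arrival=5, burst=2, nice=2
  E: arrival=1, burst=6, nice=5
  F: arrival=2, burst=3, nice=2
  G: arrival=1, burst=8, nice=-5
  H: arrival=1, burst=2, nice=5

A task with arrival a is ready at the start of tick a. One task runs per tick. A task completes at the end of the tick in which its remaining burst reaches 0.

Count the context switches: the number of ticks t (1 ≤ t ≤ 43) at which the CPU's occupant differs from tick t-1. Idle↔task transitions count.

context switches = 9

t=0: ready={A} → run A
t=1: ready={A,E,G,H} → run G
t=2: ready={A,B,E,F,G,H} → run G
t=3: ready={A,B,E,F,G,H} → run G
t=4: ready={A,B,E,F,G,H} → run G
t=5: ready={A,B,C,D,E,F,G,H} → run G
t=6: ready={A,B,C,D,E,F,G,H} → run G
t=7: ready={A,B,C,D,E,F,G,H} → run G
t=8: ready={A,B,C,D,E,F,G,H} → run G
t=9: ready={A,B,C,D,E,F,H} → run B
t=10: ready={A,B,C,D,E,F,H} → run B
t=11: ready={A,C,D,E,F,H} → run C
t=12: ready={A,C,D,E,F,H} → run C
t=13: ready={A,C,D,E,F,H} → run C
t=14: ready={A,C,D,E,F,H} → run C
t=15: ready={A,C,D,E,F,H} → run C
t=16: ready={A,C,D,E,F,H} → run C
t=17: ready={A,C,D,E,F,H} → run C
t=18: ready={A,C,D,E,F,H} → run C
t=19: ready={A,D,E,F,H} → run D
t=20: ready={A,D,E,F,H} → run D
t=21: ready={A,E,F,H} → run F
t=22: ready={A,E,F,H} → run F
t=23: ready={A,E,F,H} → run F
t=24: ready={A,E,H} → run A
t=25: ready={A,E,H} → run A
t=26: ready={A,E,H} → run A
t=27: ready={A,E,H} → run A
t=28: ready={A,E,H} → run A
t=29: ready={A,E,H} → run A
t=30: ready={A,E,H} → run A
t=31: ready={E,H} → run E
t=32: ready={E,H} → run E
t=33: ready={E,H} → run E
t=34: ready={E,H} → run E
t=35: ready={E,H} → run E
t=36: ready={E,H} → run E
t=37: ready={H} → run H
t=38: ready={H} → run H
t=39: (idle)
t=40: (idle)
t=41: (idle)
t=42: (idle)
t=43: (idle)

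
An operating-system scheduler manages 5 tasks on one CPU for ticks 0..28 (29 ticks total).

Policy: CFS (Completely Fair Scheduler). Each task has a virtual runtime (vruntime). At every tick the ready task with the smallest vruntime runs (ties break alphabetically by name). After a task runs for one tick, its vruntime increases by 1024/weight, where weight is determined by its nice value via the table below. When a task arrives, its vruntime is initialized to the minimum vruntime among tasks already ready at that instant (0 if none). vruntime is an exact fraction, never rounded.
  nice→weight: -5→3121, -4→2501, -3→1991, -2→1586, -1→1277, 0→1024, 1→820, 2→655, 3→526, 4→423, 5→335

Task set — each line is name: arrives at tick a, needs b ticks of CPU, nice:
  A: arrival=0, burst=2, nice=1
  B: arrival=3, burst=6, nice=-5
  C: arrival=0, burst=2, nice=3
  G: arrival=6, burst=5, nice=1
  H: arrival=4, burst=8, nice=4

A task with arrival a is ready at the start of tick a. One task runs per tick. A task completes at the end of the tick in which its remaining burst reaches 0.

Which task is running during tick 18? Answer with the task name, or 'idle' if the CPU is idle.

running at tick 18 = H

t=0: vr[A=0 C=0] → run A
t=1: vr[A=256/205 C=0] → run C
t=2: vr[A=256/205 C=512/263] → run A
t=3: vr[B=512/263 C=512/263] → run B
t=4: vr[B=1867264/820823 C=512/263 H=512/263] → run C
t=5: vr[B=1867264/820823 H=512/263] → run H
t=6: vr[B=1867264/820823 G=1867264/820823 H=485888/111249] → run B
t=7: vr[B=2136576/820823 G=1867264/820823 H=485888/111249] → run G
t=8: vr[B=2136576/820823 G=592919808/168268715 H=485888/111249] → run B
t=9: vr[B=2405888/820823 G=592919808/168268715 H=485888/111249] → run B
t=10: vr[B=2675200/820823 G=592919808/168268715 H=485888/111249] → run B
t=11: vr[B=2944512/820823 G=592919808/168268715 H=485888/111249] → run G
t=12: vr[B=2944512/820823 G=803050496/168268715 H=485888/111249] → run B
t=13: vr[G=803050496/168268715 H=485888/111249] → run H
t=14: vr[G=803050496/168268715 H=755200/111249] → run G
t=15: vr[G=1013181184/168268715 H=755200/111249] → run G
t=16: vr[G=1223311872/168268715 H=755200/111249] → run H
t=17: vr[G=1223311872/168268715 H=341504/37083] → run G
t=18: vr[H=341504/37083] → run H
t=19: vr[H=1293824/111249] → run H
t=20: vr[H=1563136/111249] → run H
t=21: vr[H=610816/37083] → run H
t=22: vr[H=2101760/111249] → run H
t=23: (idle)
t=24: (idle)
t=25: (idle)
t=26: (idle)
t=27: (idle)
t=28: (idle)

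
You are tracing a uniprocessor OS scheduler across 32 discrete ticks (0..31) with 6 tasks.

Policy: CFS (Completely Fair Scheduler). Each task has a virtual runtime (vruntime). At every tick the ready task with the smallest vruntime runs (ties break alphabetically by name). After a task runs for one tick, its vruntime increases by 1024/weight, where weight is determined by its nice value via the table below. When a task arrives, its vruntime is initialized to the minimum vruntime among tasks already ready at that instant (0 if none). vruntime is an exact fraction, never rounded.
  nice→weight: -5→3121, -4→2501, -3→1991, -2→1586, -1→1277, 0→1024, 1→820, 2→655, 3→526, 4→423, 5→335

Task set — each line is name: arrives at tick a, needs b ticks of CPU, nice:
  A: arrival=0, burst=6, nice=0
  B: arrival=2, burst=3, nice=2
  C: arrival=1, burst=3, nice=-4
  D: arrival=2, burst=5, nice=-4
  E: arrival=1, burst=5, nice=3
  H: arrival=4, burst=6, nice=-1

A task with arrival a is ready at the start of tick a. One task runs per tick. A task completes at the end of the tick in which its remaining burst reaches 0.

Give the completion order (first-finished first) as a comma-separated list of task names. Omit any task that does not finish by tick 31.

completion order = C, D, B, A, H, E

t=0: vr[A=0] → run A
t=1: vr[A=1 C=1 E=1] → run A
t=2: vr[A=2 B=1 C=1 D=1 E=1] → run B
t=3: vr[A=2 B=1679/655 C=1 D=1 E=1] → run C
t=4: vr[A=2 B=1679/655 C=3525/2501 D=1 E=1 H=1] → run D
t=5: vr[A=2 B=1679/655 C=3525/2501 D=3525/2501 E=1 H=1] → run E
t=6: vr[A=2 B=1679/655 C=3525/2501 D=3525/2501 E=775/263 H=1] → run H
t=7: vr[A=2 B=1679/655 C=3525/2501 D=3525/2501 E=775/263 H=2301/1277] → run C
t=8: vr[A=2 B=1679/655 C=4549/2501 D=3525/2501 E=775/263 H=2301/1277] → run D
t=9: vr[A=2 B=1679/655 C=4549/2501 D=4549/2501 E=775/263 H=2301/1277] → run H
t=10: vr[A=2 B=1679/655 C=4549/2501 D=4549/2501 E=775/263 H=3325/1277] → run C
t=11: vr[A=2 B=1679/655 D=4549/2501 E=775/263 H=3325/1277] → run D
t=12: vr[A=2 B=1679/655 D=5573/2501 E=775/263 H=3325/1277] → run A
t=13: vr[A=3 B=1679/655 D=5573/2501 E=775/263 H=3325/1277] → run D
t=14: vr[A=3 B=1679/655 D=6597/2501 E=775/263 H=3325/1277] → run B
t=15: vr[A=3 B=2703/655 D=6597/2501 E=775/263 H=3325/1277] → run H
t=16: vr[A=3 B=2703/655 D=6597/2501 E=775/263 H=4349/1277] → run D
t=17: vr[A=3 B=2703/655 E=775/263 H=4349/1277] → run E
t=18: vr[A=3 B=2703/655 E=1287/263 H=4349/1277] → run A
t=19: vr[A=4 B=2703/655 E=1287/263 H=4349/1277] → run H
t=20: vr[A=4 B=2703/655 E=1287/263 H=5373/1277] → run A
t=21: vr[A=5 B=2703/655 E=1287/263 H=5373/1277] → run B
t=22: vr[A=5 E=1287/263 H=5373/1277] → run H
t=23: vr[A=5 E=1287/263 H=6397/1277] → run E
t=24: vr[A=5 E=1799/263 H=6397/1277] → run A
t=25: vr[E=1799/263 H=6397/1277] → run H
t=26: vr[E=1799/263] → run E
t=27: vr[E=2311/263] → run E
t=28: (idle)
t=29: (idle)
t=30: (idle)
t=31: (idle)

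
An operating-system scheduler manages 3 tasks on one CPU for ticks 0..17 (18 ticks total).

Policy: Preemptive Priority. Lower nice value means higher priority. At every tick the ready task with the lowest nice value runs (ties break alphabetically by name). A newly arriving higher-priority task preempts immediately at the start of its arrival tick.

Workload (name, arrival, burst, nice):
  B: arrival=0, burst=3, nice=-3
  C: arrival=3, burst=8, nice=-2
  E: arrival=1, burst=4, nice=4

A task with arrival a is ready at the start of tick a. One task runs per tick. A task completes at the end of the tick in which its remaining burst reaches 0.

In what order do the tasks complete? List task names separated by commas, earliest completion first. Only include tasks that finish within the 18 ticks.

t=0: ready={B} → run B
t=1: ready={B,E} → run B
t=2: ready={B,E} → run B
t=3: ready={C,E} → run C
t=4: ready={C,E} → run C
t=5: ready={C,E} → run C
t=6: ready={C,E} → run C
t=7: ready={C,E} → run C
t=8: ready={C,E} → run C
t=9: ready={C,E} → run C
t=10: ready={C,E} → run C
t=11: ready={E} → run E
t=12: ready={E} → run E
t=13: ready={E} → run E
t=14: ready={E} → run E
t=15: (idle)
t=16: (idle)
t=17: (idle)

completion order = B, C, E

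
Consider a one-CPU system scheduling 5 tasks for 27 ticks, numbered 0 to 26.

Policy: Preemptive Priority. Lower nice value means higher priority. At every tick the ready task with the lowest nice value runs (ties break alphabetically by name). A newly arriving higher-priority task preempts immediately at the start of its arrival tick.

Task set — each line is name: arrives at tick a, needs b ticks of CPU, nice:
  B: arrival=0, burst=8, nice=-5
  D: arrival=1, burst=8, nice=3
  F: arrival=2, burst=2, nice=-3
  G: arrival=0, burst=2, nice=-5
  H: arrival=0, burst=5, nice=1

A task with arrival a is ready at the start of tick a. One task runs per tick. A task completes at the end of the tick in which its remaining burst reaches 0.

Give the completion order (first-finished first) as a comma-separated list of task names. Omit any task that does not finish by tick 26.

t=0: ready={B,G,H} → run B
t=1: ready={B,D,G,H} → run B
t=2: ready={B,D,F,G,H} → run B
t=3: ready={B,D,F,G,H} → run B
t=4: ready={B,D,F,G,H} → run B
t=5: ready={B,D,F,G,H} → run B
t=6: ready={B,D,F,G,H} → run B
t=7: ready={B,D,F,G,H} → run B
t=8: ready={D,F,G,H} → run G
t=9: ready={D,F,G,H} → run G
t=10: ready={D,F,H} → run F
t=11: ready={D,F,H} → run F
t=12: ready={D,H} → run H
t=13: ready={D,H} → run H
t=14: ready={D,H} → run H
t=15: ready={D,H} → run H
t=16: ready={D,H} → run H
t=17: ready={D} → run D
t=18: ready={D} → run D
t=19: ready={D} → run D
t=20: ready={D} → run D
t=21: ready={D} → run D
t=22: ready={D} → run D
t=23: ready={D} → run D
t=24: ready={D} → run D
t=25: (idle)
t=26: (idle)

completion order = B, G, F, H, D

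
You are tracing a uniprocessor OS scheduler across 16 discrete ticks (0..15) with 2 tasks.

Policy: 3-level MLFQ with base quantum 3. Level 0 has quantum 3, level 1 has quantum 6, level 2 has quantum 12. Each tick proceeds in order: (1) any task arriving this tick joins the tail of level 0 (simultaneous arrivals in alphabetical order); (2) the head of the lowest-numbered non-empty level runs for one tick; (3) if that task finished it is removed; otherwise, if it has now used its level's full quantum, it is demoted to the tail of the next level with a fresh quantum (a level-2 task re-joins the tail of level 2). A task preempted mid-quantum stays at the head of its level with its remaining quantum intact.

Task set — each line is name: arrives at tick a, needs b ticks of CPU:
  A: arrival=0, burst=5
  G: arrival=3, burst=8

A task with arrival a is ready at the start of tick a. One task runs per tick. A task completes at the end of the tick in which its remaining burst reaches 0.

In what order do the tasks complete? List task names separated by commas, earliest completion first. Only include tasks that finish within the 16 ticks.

completion order = A, G

t=0: L0/L1/L2 = A/-/- → run A
t=1: L0/L1/L2 = A/-/- → run A
t=2: L0/L1/L2 = A/-/- → run A
t=3: L0/L1/L2 = G/A/- → run G
t=4: L0/L1/L2 = G/A/- → run G
t=5: L0/L1/L2 = G/A/- → run G
t=6: L0/L1/L2 = -/AG/- → run A
t=7: L0/L1/L2 = -/AG/- → run A
t=8: L0/L1/L2 = -/G/- → run G
t=9: L0/L1/L2 = -/G/- → run G
t=10: L0/L1/L2 = -/G/- → run G
t=11: L0/L1/L2 = -/G/- → run G
t=12: L0/L1/L2 = -/G/- → run G
t=13: (idle)
t=14: (idle)
t=15: (idle)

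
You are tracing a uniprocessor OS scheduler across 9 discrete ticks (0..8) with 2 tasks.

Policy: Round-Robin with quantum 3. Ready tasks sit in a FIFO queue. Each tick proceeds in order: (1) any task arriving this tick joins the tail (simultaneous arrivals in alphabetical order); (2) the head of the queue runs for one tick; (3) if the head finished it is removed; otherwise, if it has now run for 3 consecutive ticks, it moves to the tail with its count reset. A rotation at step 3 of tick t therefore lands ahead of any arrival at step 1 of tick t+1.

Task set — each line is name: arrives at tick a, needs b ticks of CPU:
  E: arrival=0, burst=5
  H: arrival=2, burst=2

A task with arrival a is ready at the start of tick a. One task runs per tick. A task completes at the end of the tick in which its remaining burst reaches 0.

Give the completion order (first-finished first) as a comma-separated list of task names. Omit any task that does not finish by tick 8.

t=0: queue=[E] q_used=0 → run E
t=1: queue=[E] q_used=1 → run E
t=2: queue=[E,H] q_used=2 → run E
t=3: queue=[H,E] q_used=0 → run H
t=4: queue=[H,E] q_used=1 → run H
t=5: queue=[E] q_used=0 → run E
t=6: queue=[E] q_used=1 → run E
t=7: (idle)
t=8: (idle)

completion order = H, E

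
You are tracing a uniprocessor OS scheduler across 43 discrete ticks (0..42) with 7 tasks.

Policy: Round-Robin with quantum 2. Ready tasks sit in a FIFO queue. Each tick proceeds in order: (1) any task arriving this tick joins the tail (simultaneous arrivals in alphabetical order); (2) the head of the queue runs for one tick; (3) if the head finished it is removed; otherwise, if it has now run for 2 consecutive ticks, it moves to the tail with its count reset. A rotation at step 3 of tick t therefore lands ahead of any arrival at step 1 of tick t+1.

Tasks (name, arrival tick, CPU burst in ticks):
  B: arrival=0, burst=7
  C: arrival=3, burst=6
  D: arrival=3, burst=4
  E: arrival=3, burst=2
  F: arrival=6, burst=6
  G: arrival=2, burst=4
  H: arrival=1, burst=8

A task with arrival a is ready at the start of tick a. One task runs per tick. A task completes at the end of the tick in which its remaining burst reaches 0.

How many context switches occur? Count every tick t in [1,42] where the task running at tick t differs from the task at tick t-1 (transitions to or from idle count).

context switches = 19

t=0: queue=[B] q_used=0 → run B
t=1: queue=[B,H] q_used=1 → run B
t=2: queue=[H,B,G] q_used=0 → run H
t=3: queue=[H,B,G,C,D,E] q_used=1 → run H
t=4: queue=[B,G,C,D,E,H] q_used=0 → run B
t=5: queue=[B,G,C,D,E,H] q_used=1 → run B
t=6: queue=[G,C,D,E,H,B,F] q_used=0 → run G
t=7: queue=[G,C,D,E,H,B,F] q_used=1 → run G
t=8: queue=[C,D,E,H,B,F,G] q_used=0 → run C
t=9: queue=[C,D,E,H,B,F,G] q_used=1 → run C
t=10: queue=[D,E,H,B,F,G,C] q_used=0 → run D
t=11: queue=[D,E,H,B,F,G,C] q_used=1 → run D
t=12: queue=[E,H,B,F,G,C,D] q_used=0 → run E
t=13: queue=[E,H,B,F,G,C,D] q_used=1 → run E
t=14: queue=[H,B,F,G,C,D] q_used=0 → run H
t=15: queue=[H,B,F,G,C,D] q_used=1 → run H
t=16: queue=[B,F,G,C,D,H] q_used=0 → run B
t=17: queue=[B,F,G,C,D,H] q_used=1 → run B
t=18: queue=[F,G,C,D,H,B] q_used=0 → run F
t=19: queue=[F,G,C,D,H,B] q_used=1 → run F
t=20: queue=[G,C,D,H,B,F] q_used=0 → run G
t=21: queue=[G,C,D,H,B,F] q_used=1 → run G
t=22: queue=[C,D,H,B,F] q_used=0 → run C
t=23: queue=[C,D,H,B,F] q_used=1 → run C
t=24: queue=[D,H,B,F,C] q_used=0 → run D
t=25: queue=[D,H,B,F,C] q_used=1 → run D
t=26: queue=[H,B,F,C] q_used=0 → run H
t=27: queue=[H,B,F,C] q_used=1 → run H
t=28: queue=[B,F,C,H] q_used=0 → run B
t=29: queue=[F,C,H] q_used=0 → run F
t=30: queue=[F,C,H] q_used=1 → run F
t=31: queue=[C,H,F] q_used=0 → run C
t=32: queue=[C,H,F] q_used=1 → run C
t=33: queue=[H,F] q_used=0 → run H
t=34: queue=[H,F] q_used=1 → run H
t=35: queue=[F] q_used=0 → run F
t=36: queue=[F] q_used=1 → run F
t=37: (idle)
t=38: (idle)
t=39: (idle)
t=40: (idle)
t=41: (idle)
t=42: (idle)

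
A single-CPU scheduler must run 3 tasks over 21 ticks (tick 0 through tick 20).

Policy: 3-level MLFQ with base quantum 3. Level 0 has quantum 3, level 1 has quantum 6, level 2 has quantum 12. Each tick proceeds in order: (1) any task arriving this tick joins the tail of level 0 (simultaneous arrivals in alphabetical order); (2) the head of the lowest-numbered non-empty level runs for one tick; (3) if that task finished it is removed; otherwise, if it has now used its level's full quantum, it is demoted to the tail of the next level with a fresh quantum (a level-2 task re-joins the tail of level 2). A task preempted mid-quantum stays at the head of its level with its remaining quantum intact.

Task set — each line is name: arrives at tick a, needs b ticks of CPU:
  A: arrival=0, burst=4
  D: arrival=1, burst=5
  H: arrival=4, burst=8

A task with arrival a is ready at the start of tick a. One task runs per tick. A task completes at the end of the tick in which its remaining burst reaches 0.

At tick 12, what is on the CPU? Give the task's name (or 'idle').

running at tick 12 = H

t=0: L0/L1/L2 = A/-/- → run A
t=1: L0/L1/L2 = AD/-/- → run A
t=2: L0/L1/L2 = AD/-/- → run A
t=3: L0/L1/L2 = D/A/- → run D
t=4: L0/L1/L2 = DH/A/- → run D
t=5: L0/L1/L2 = DH/A/- → run D
t=6: L0/L1/L2 = H/AD/- → run H
t=7: L0/L1/L2 = H/AD/- → run H
t=8: L0/L1/L2 = H/AD/- → run H
t=9: L0/L1/L2 = -/ADH/- → run A
t=10: L0/L1/L2 = -/DH/- → run D
t=11: L0/L1/L2 = -/DH/- → run D
t=12: L0/L1/L2 = -/H/- → run H
t=13: L0/L1/L2 = -/H/- → run H
t=14: L0/L1/L2 = -/H/- → run H
t=15: L0/L1/L2 = -/H/- → run H
t=16: L0/L1/L2 = -/H/- → run H
t=17: (idle)
t=18: (idle)
t=19: (idle)
t=20: (idle)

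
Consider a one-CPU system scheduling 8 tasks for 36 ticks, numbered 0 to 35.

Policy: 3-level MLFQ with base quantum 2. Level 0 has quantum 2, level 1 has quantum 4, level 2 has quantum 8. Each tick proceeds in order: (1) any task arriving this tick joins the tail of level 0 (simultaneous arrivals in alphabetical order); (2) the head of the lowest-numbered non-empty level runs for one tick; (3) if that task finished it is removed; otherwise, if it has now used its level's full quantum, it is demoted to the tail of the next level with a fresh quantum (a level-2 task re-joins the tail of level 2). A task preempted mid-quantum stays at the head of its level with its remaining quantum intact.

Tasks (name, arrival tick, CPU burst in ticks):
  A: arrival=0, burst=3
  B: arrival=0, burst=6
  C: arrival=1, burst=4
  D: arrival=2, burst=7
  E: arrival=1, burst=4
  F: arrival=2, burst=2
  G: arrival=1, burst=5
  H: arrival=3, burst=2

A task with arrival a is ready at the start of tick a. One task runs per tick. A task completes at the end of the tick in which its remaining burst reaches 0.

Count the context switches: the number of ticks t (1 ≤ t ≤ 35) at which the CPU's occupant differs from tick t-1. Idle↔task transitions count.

context switches = 14

t=0: L0/L1/L2 = AB/-/- → run A
t=1: L0/L1/L2 = ABCEG/-/- → run A
t=2: L0/L1/L2 = BCEGDF/A/- → run B
t=3: L0/L1/L2 = BCEGDFH/A/- → run B
t=4: L0/L1/L2 = CEGDFH/AB/- → run C
t=5: L0/L1/L2 = CEGDFH/AB/- → run C
t=6: L0/L1/L2 = EGDFH/ABC/- → run E
t=7: L0/L1/L2 = EGDFH/ABC/- → run E
t=8: L0/L1/L2 = GDFH/ABCE/- → run G
t=9: L0/L1/L2 = GDFH/ABCE/- → run G
t=10: L0/L1/L2 = DFH/ABCEG/- → run D
t=11: L0/L1/L2 = DFH/ABCEG/- → run D
t=12: L0/L1/L2 = FH/ABCEGD/- → run F
t=13: L0/L1/L2 = FH/ABCEGD/- → run F
t=14: L0/L1/L2 = H/ABCEGD/- → run H
t=15: L0/L1/L2 = H/ABCEGD/- → run H
t=16: L0/L1/L2 = -/ABCEGD/- → run A
t=17: L0/L1/L2 = -/BCEGD/- → run B
t=18: L0/L1/L2 = -/BCEGD/- → run B
t=19: L0/L1/L2 = -/BCEGD/- → run B
t=20: L0/L1/L2 = -/BCEGD/- → run B
t=21: L0/L1/L2 = -/CEGD/- → run C
t=22: L0/L1/L2 = -/CEGD/- → run C
t=23: L0/L1/L2 = -/EGD/- → run E
t=24: L0/L1/L2 = -/EGD/- → run E
t=25: L0/L1/L2 = -/GD/- → run G
t=26: L0/L1/L2 = -/GD/- → run G
t=27: L0/L1/L2 = -/GD/- → run G
t=28: L0/L1/L2 = -/D/- → run D
t=29: L0/L1/L2 = -/D/- → run D
t=30: L0/L1/L2 = -/D/- → run D
t=31: L0/L1/L2 = -/D/- → run D
t=32: L0/L1/L2 = -/-/D → run D
t=33: (idle)
t=34: (idle)
t=35: (idle)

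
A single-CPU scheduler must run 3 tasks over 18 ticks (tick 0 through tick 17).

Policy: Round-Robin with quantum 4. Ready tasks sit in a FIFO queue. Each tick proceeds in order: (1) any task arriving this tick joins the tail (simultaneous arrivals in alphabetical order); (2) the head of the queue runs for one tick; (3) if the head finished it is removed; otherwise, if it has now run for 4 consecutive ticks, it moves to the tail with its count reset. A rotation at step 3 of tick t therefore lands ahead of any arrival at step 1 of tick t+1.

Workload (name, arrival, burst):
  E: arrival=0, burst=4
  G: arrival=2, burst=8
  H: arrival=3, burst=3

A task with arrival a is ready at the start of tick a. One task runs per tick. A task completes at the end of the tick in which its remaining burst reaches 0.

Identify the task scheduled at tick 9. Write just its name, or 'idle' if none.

t=0: queue=[E] q_used=0 → run E
t=1: queue=[E] q_used=1 → run E
t=2: queue=[E,G] q_used=2 → run E
t=3: queue=[E,G,H] q_used=3 → run E
t=4: queue=[G,H] q_used=0 → run G
t=5: queue=[G,H] q_used=1 → run G
t=6: queue=[G,H] q_used=2 → run G
t=7: queue=[G,H] q_used=3 → run G
t=8: queue=[H,G] q_used=0 → run H
t=9: queue=[H,G] q_used=1 → run H
t=10: queue=[H,G] q_used=2 → run H
t=11: queue=[G] q_used=0 → run G
t=12: queue=[G] q_used=1 → run G
t=13: queue=[G] q_used=2 → run G
t=14: queue=[G] q_used=3 → run G
t=15: (idle)
t=16: (idle)
t=17: (idle)

running at tick 9 = H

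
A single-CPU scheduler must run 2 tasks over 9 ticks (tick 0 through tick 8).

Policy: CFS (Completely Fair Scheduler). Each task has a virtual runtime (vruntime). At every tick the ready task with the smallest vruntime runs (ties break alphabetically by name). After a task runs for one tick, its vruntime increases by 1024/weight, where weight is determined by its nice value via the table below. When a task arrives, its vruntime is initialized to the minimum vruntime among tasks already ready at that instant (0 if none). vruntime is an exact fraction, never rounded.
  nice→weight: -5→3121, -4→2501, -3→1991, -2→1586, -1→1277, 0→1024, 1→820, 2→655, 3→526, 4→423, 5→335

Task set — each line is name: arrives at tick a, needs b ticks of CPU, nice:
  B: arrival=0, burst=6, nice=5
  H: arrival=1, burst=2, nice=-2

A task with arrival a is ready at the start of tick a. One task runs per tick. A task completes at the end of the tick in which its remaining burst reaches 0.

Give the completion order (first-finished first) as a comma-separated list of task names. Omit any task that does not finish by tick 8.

t=0: vr[B=0] → run B
t=1: vr[B=1024/335 H=1024/335] → run B
t=2: vr[B=2048/335 H=1024/335] → run H
t=3: vr[B=2048/335 H=983552/265655] → run H
t=4: vr[B=2048/335] → run B
t=5: vr[B=3072/335] → run B
t=6: vr[B=4096/335] → run B
t=7: vr[B=1024/67] → run B
t=8: (idle)

completion order = H, B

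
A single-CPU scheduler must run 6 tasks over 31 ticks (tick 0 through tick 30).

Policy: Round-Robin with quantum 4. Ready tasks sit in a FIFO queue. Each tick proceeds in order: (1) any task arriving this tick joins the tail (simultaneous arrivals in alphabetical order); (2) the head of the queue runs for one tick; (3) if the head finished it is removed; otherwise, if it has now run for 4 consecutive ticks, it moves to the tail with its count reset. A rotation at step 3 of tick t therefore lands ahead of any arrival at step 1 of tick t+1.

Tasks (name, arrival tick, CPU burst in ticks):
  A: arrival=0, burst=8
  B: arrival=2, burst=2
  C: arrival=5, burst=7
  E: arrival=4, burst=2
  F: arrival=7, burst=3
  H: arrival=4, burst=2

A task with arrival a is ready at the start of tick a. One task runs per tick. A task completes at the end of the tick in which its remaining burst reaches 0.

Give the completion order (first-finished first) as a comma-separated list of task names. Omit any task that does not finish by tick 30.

t=0: queue=[A] q_used=0 → run A
t=1: queue=[A] q_used=1 → run A
t=2: queue=[A,B] q_used=2 → run A
t=3: queue=[A,B] q_used=3 → run A
t=4: queue=[B,A,E,H] q_used=0 → run B
t=5: queue=[B,A,E,H,C] q_used=1 → run B
t=6: queue=[A,E,H,C] q_used=0 → run A
t=7: queue=[A,E,H,C,F] q_used=1 → run A
t=8: queue=[A,E,H,C,F] q_used=2 → run A
t=9: queue=[A,E,H,C,F] q_used=3 → run A
t=10: queue=[E,H,C,F] q_used=0 → run E
t=11: queue=[E,H,C,F] q_used=1 → run E
t=12: queue=[H,C,F] q_used=0 → run H
t=13: queue=[H,C,F] q_used=1 → run H
t=14: queue=[C,F] q_used=0 → run C
t=15: queue=[C,F] q_used=1 → run C
t=16: queue=[C,F] q_used=2 → run C
t=17: queue=[C,F] q_used=3 → run C
t=18: queue=[F,C] q_used=0 → run F
t=19: queue=[F,C] q_used=1 → run F
t=20: queue=[F,C] q_used=2 → run F
t=21: queue=[C] q_used=0 → run C
t=22: queue=[C] q_used=1 → run C
t=23: queue=[C] q_used=2 → run C
t=24: (idle)
t=25: (idle)
t=26: (idle)
t=27: (idle)
t=28: (idle)
t=29: (idle)
t=30: (idle)

completion order = B, A, E, H, F, C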